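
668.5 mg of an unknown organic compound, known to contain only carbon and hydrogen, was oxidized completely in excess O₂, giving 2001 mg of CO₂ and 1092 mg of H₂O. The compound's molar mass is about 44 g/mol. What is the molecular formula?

C3H8

mol C = 2.001 g CO₂ ÷ 44.009 g/mol = 0.045468 mol
mol H = 2 × 1.092 g H₂O ÷ 18.015 g/mol = 0.12123 mol
Divide by the smallest (0.045468 mol): C 1.000, H 2.666
Multiplying each by 3 gives whole numbers: C 3.00, H 8.00
Empirical formula: C3H8
Empirical-formula mass = 44.10 g/mol; 44 ÷ 44.10 ≈ 1, so the molecular formula is C3H8.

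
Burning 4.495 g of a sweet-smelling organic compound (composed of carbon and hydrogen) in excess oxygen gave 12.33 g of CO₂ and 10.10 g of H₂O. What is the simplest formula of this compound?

mol C = 12.33 g CO₂ ÷ 44.009 g/mol = 0.28017 mol
mol H = 2 × 10.10 g H₂O ÷ 18.015 g/mol = 1.1213 mol
Divide by the smallest (0.28017 mol): C 1.000, H 4.002

CH4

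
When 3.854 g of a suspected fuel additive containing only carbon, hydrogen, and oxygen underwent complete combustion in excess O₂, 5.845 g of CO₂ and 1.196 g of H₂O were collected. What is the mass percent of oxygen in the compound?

55.14%

mol C = 5.845 g CO₂ ÷ 44.009 g/mol = 0.13281 mol
mol H = 2 × 1.196 g H₂O ÷ 18.015 g/mol = 0.13278 mol
mass O = 3.854 − (1.5952 + 0.13384) = 2.1249 g → mol O = 2.1249 ÷ 15.999 = 0.13282 mol
mass % O = 2.1249 g ÷ 3.854 g × 100%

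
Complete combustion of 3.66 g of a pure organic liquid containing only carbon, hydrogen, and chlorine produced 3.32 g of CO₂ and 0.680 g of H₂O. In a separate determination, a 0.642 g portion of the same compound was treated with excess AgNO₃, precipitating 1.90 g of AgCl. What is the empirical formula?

mol C = 3.32 g CO₂ ÷ 44.009 g/mol = 0.07544 mol
mol H = 2 × 0.680 g H₂O ÷ 18.015 g/mol = 0.07549 mol
From the AgCl data: mol Cl per gram of compound = (1.90 ÷ 143.318) ÷ 0.642 = 0.02065 mol/g, so in the 3.66 g combustion sample mol Cl = 0.07558 mol
Divide by the smallest (0.07544 mol): C 1.000, H 1.001, Cl 1.002

CHCl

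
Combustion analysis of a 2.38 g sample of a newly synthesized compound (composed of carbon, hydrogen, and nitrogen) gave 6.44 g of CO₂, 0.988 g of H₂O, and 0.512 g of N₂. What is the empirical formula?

C4H3N

mol C = 6.44 g CO₂ ÷ 44.009 g/mol = 0.1463 mol
mol H = 2 × 0.988 g H₂O ÷ 18.015 g/mol = 0.1097 mol
mol N = 2 × 0.512 g N₂ ÷ 28.014 g/mol = 0.03655 mol
Divide by the smallest (0.03655 mol): C 4.003, H 3.001, N 1.000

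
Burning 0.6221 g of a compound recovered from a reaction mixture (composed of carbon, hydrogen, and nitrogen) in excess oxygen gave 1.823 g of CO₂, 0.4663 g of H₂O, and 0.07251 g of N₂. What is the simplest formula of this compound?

C8H10N

mol C = 1.823 g CO₂ ÷ 44.009 g/mol = 0.041423 mol
mol H = 2 × 0.4663 g H₂O ÷ 18.015 g/mol = 0.051768 mol
mol N = 2 × 0.07251 g N₂ ÷ 28.014 g/mol = 0.0051767 mol
Divide by the smallest (0.0051767 mol): C 8.002, H 10.000, N 1.000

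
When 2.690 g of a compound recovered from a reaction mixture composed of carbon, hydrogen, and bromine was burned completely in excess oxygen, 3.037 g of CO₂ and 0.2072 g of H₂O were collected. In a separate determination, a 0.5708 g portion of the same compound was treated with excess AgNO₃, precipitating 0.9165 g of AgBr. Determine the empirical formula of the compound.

mol C = 3.037 g CO₂ ÷ 44.009 g/mol = 0.069009 mol
mol H = 2 × 0.2072 g H₂O ÷ 18.015 g/mol = 0.023003 mol
From the AgBr data: mol Br per gram of compound = (0.9165 ÷ 187.772) ÷ 0.5708 = 0.0085510 mol/g, so in the 2.690 g combustion sample mol Br = 0.023002 mol
Divide by the smallest (0.023002 mol): C 3.000, H 1.000, Br 1.000

C3HBr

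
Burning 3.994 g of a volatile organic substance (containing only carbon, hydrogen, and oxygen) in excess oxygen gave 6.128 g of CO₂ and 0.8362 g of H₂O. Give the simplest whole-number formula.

mol C = 6.128 g CO₂ ÷ 44.009 g/mol = 0.13924 mol
mol H = 2 × 0.8362 g H₂O ÷ 18.015 g/mol = 0.092834 mol
mass O = 3.994 − (1.6725 + 0.093576) = 2.2280 g → mol O = 2.2280 ÷ 15.999 = 0.13926 mol
Divide by the smallest (0.092834 mol): C 1.500, H 1.000, O 1.500
Multiplying each by 2 gives whole numbers: C 3.00, H 2.00, O 3.00

C3H2O3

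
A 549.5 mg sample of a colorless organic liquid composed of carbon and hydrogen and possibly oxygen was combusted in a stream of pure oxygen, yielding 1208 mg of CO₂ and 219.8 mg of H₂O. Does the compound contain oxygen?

yes

mol C = 1.208 g CO₂ ÷ 44.009 g/mol = 0.027449 mol
mol H = 2 × 0.2198 g H₂O ÷ 18.015 g/mol = 0.024402 mol
C and H account for only 0.35429 g of the 0.5495 g sample; the remaining 0.19521 g must be oxygen.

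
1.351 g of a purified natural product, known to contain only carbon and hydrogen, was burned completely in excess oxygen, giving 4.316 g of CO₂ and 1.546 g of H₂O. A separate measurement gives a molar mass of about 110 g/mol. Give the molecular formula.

C8H14

mol C = 4.316 g CO₂ ÷ 44.009 g/mol = 0.098071 mol
mol H = 2 × 1.546 g H₂O ÷ 18.015 g/mol = 0.17163 mol
Divide by the smallest (0.098071 mol): C 1.000, H 1.750
Multiplying each by 4 gives whole numbers: C 4.00, H 7.00
Empirical formula: C4H7
Empirical-formula mass = 55.10 g/mol; 110 ÷ 55.10 ≈ 2, so the molecular formula is C8H14.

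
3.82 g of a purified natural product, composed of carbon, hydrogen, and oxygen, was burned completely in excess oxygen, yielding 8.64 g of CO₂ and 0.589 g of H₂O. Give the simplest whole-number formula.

mol C = 8.64 g CO₂ ÷ 44.009 g/mol = 0.1963 mol
mol H = 2 × 0.589 g H₂O ÷ 18.015 g/mol = 0.06539 mol
mass O = 3.82 − (2.358 + 0.06591) = 1.396 g → mol O = 1.396 ÷ 15.999 = 0.08726 mol
Divide by the smallest (0.06539 mol): C 3.002, H 1.000, O 1.334
Multiplying each by 3 gives whole numbers: C 9.01, H 3.00, O 4.00

C9H3O4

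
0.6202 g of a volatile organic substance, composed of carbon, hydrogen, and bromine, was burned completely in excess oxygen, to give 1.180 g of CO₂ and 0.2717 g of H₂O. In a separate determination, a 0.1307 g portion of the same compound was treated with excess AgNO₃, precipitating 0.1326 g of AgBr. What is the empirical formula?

mol C = 1.180 g CO₂ ÷ 44.009 g/mol = 0.026813 mol
mol H = 2 × 0.2717 g H₂O ÷ 18.015 g/mol = 0.030164 mol
From the AgBr data: mol Br per gram of compound = (0.1326 ÷ 187.772) ÷ 0.1307 = 0.0054030 mol/g, so in the 0.6202 g combustion sample mol Br = 0.0033510 mol
Divide by the smallest (0.0033510 mol): C 8.002, H 9.002, Br 1.000

C8H9Br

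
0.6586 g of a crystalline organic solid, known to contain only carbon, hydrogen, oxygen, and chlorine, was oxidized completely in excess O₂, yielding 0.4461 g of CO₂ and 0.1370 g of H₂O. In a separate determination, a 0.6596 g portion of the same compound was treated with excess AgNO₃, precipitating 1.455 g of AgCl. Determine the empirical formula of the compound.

mol C = 0.4461 g CO₂ ÷ 44.009 g/mol = 0.010137 mol
mol H = 2 × 0.1370 g H₂O ÷ 18.015 g/mol = 0.015210 mol
From the AgCl data: mol Cl per gram of compound = (1.455 ÷ 143.318) ÷ 0.6596 = 0.015392 mol/g, so in the 0.6586 g combustion sample mol Cl = 0.010137 mol
mass O = 0.6586 − (0.12175 + 0.015331 + 0.35935) = 0.16217 g → mol O = 0.16217 ÷ 15.999 = 0.010136 mol
Divide by the smallest (0.010136 mol): C 1.000, H 1.501, Cl 1.000, O 1.000
Multiplying each by 2 gives whole numbers: C 2.00, H 3.00, Cl 2.00, O 2.00

C2H3Cl2O2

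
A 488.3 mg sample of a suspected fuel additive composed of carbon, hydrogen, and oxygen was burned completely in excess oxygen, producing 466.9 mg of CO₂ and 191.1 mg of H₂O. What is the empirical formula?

mol C = 0.4669 g CO₂ ÷ 44.009 g/mol = 0.010609 mol
mol H = 2 × 0.1911 g H₂O ÷ 18.015 g/mol = 0.021216 mol
mass O = 0.4883 − (0.12743 + 0.021385) = 0.33949 g → mol O = 0.33949 ÷ 15.999 = 0.021219 mol
Divide by the smallest (0.010609 mol): C 1.000, H 2.000, O 2.000

CH2O2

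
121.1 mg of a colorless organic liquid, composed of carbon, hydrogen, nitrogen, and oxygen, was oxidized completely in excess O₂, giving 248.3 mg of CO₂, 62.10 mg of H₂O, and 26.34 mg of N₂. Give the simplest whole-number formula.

C9H11N3O2

mol C = 0.2483 g CO₂ ÷ 44.009 g/mol = 0.0056420 mol
mol H = 2 × 0.06210 g H₂O ÷ 18.015 g/mol = 0.0068943 mol
mol N = 2 × 0.02634 g N₂ ÷ 28.014 g/mol = 0.0018805 mol
mass O = 0.1211 − (0.067766 + 0.0069494 + 0.026340) = 0.020044 g → mol O = 0.020044 ÷ 15.999 = 0.0012528 mol
Divide by the smallest (0.0012528 mol): C 4.503, H 5.503, N 1.501, O 1.000
Multiplying each by 2 gives whole numbers: C 9.01, H 11.01, N 3.00, O 2.00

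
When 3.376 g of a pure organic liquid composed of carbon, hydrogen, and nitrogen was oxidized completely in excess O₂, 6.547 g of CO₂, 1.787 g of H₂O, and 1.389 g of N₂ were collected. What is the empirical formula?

mol C = 6.547 g CO₂ ÷ 44.009 g/mol = 0.14877 mol
mol H = 2 × 1.787 g H₂O ÷ 18.015 g/mol = 0.19839 mol
mol N = 2 × 1.389 g N₂ ÷ 28.014 g/mol = 0.099165 mol
Divide by the smallest (0.099165 mol): C 1.500, H 2.001, N 1.000
Multiplying each by 2 gives whole numbers: C 3.00, H 4.00, N 2.00

C3H4N2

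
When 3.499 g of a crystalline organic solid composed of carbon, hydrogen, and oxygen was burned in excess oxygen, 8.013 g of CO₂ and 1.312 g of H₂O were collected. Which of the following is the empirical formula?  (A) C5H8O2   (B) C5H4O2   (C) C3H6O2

(B) C5H4O2

mol C = 8.013 g CO₂ ÷ 44.009 g/mol = 0.18208 mol
mol H = 2 × 1.312 g H₂O ÷ 18.015 g/mol = 0.14566 mol
mass O = 3.499 − (2.1869 + 0.14682) = 1.1653 g → mol O = 1.1653 ÷ 15.999 = 0.072833 mol
Divide by the smallest (0.072833 mol): C 2.500, H 2.000, O 1.000
Multiplying each by 2 gives whole numbers: C 5.00, H 4.00, O 2.00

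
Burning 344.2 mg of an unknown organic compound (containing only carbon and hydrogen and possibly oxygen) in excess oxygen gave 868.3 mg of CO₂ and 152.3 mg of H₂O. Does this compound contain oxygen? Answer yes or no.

yes

mol C = 0.8683 g CO₂ ÷ 44.009 g/mol = 0.019730 mol
mol H = 2 × 0.1523 g H₂O ÷ 18.015 g/mol = 0.016908 mol
C and H account for only 0.25402 g of the 0.3442 g sample; the remaining 0.090179 g must be oxygen.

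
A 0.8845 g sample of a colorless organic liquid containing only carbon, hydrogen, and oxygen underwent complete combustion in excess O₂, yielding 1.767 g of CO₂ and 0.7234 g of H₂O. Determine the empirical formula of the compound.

mol C = 1.767 g CO₂ ÷ 44.009 g/mol = 0.040151 mol
mol H = 2 × 0.7234 g H₂O ÷ 18.015 g/mol = 0.080311 mol
mass O = 0.8845 − (0.48225 + 0.080953) = 0.32129 g → mol O = 0.32129 ÷ 15.999 = 0.020082 mol
Divide by the smallest (0.020082 mol): C 1.999, H 3.999, O 1.000

C2H4O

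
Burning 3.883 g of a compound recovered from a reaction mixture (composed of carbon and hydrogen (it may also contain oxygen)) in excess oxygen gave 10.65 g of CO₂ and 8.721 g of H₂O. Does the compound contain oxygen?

no

mol C = 10.65 g CO₂ ÷ 44.009 g/mol = 0.24200 mol
mol H = 2 × 8.721 g H₂O ÷ 18.015 g/mol = 0.96819 mol
C and H together account for 3.8826 g — essentially the entire 3.883 g sample — so the compound contains no oxygen.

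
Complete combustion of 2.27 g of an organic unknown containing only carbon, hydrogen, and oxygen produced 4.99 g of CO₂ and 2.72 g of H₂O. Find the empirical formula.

mol C = 4.99 g CO₂ ÷ 44.009 g/mol = 0.1134 mol
mol H = 2 × 2.72 g H₂O ÷ 18.015 g/mol = 0.3020 mol
mass O = 2.27 − (1.362 + 0.3044) = 0.6037 g → mol O = 0.6037 ÷ 15.999 = 0.03774 mol
Divide by the smallest (0.03774 mol): C 3.005, H 8.002, O 1.000

C3H8O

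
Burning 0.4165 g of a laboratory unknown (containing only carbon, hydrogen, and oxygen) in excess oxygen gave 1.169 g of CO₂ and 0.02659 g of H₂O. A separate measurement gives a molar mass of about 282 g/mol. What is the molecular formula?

mol C = 1.169 g CO₂ ÷ 44.009 g/mol = 0.026563 mol
mol H = 2 × 0.02659 g H₂O ÷ 18.015 g/mol = 0.0029520 mol
mass O = 0.4165 − (0.31905 + 0.0029756) = 0.094479 g → mol O = 0.094479 ÷ 15.999 = 0.0059053 mol
Divide by the smallest (0.0029520 mol): C 8.998, H 1.000, O 2.000
Empirical formula: C9HO2
Empirical-formula mass = 141.10 g/mol; 282 ÷ 141.10 ≈ 2, so the molecular formula is C18H2O4.

C18H2O4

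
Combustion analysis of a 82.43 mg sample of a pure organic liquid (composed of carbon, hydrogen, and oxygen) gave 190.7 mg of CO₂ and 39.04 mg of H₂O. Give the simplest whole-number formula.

mol C = 0.1907 g CO₂ ÷ 44.009 g/mol = 0.0043332 mol
mol H = 2 × 0.03904 g H₂O ÷ 18.015 g/mol = 0.0043342 mol
mass O = 0.08243 − (0.052046 + 0.0043688) = 0.026015 g → mol O = 0.026015 ÷ 15.999 = 0.0016260 mol
Divide by the smallest (0.0016260 mol): C 2.665, H 2.665, O 1.000
Multiplying each by 3 gives whole numbers: C 7.99, H 8.00, O 3.00

C8H8O3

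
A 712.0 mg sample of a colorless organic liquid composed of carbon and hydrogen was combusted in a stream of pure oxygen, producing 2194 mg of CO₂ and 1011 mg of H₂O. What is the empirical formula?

mol C = 2.194 g CO₂ ÷ 44.009 g/mol = 0.049853 mol
mol H = 2 × 1.011 g H₂O ÷ 18.015 g/mol = 0.11224 mol
Divide by the smallest (0.049853 mol): C 1.000, H 2.251
Multiplying each by 4 gives whole numbers: C 4.00, H 9.01

C4H9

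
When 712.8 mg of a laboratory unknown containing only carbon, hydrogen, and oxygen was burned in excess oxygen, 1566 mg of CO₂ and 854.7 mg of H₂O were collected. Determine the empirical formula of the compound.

mol C = 1.566 g CO₂ ÷ 44.009 g/mol = 0.035584 mol
mol H = 2 × 0.8547 g H₂O ÷ 18.015 g/mol = 0.094888 mol
mass O = 0.7128 − (0.42739 + 0.095647) = 0.18976 g → mol O = 0.18976 ÷ 15.999 = 0.011861 mol
Divide by the smallest (0.011861 mol): C 3.000, H 8.000, O 1.000

C3H8O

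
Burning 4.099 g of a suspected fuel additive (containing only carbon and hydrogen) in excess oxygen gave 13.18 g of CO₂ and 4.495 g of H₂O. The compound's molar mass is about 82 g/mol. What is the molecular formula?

mol C = 13.18 g CO₂ ÷ 44.009 g/mol = 0.29948 mol
mol H = 2 × 4.495 g H₂O ÷ 18.015 g/mol = 0.49903 mol
Divide by the smallest (0.29948 mol): C 1.000, H 1.666
Multiplying each by 3 gives whole numbers: C 3.00, H 5.00
Empirical formula: C3H5
Empirical-formula mass = 41.07 g/mol; 82 ÷ 41.07 ≈ 2, so the molecular formula is C6H10.

C6H10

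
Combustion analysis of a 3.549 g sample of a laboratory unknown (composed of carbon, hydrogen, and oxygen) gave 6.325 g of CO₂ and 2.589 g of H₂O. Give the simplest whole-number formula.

mol C = 6.325 g CO₂ ÷ 44.009 g/mol = 0.14372 mol
mol H = 2 × 2.589 g H₂O ÷ 18.015 g/mol = 0.28743 mol
mass O = 3.549 − (1.7262 + 0.28973) = 1.5330 g → mol O = 1.5330 ÷ 15.999 = 0.095821 mol
Divide by the smallest (0.095821 mol): C 1.500, H 3.000, O 1.000
Multiplying each by 2 gives whole numbers: C 3.00, H 6.00, O 2.00

C3H6O2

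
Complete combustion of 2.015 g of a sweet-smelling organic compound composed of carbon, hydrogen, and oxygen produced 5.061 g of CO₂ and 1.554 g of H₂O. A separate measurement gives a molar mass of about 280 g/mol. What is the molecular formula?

C16H24O4

mol C = 5.061 g CO₂ ÷ 44.009 g/mol = 0.11500 mol
mol H = 2 × 1.554 g H₂O ÷ 18.015 g/mol = 0.17252 mol
mass O = 2.015 − (1.3813 + 0.17390) = 0.45984 g → mol O = 0.45984 ÷ 15.999 = 0.028742 mol
Divide by the smallest (0.028742 mol): C 4.001, H 6.002, O 1.000
Empirical formula: C4H6O
Empirical-formula mass = 70.09 g/mol; 280 ÷ 70.09 ≈ 4, so the molecular formula is C16H24O4.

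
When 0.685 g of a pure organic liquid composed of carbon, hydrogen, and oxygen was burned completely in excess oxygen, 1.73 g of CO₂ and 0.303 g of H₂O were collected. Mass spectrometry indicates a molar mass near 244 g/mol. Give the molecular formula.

mol C = 1.73 g CO₂ ÷ 44.009 g/mol = 0.03931 mol
mol H = 2 × 0.303 g H₂O ÷ 18.015 g/mol = 0.03364 mol
mass O = 0.685 − (0.4722 + 0.03391) = 0.1789 g → mol O = 0.1789 ÷ 15.999 = 0.01118 mol
Divide by the smallest (0.01118 mol): C 3.515, H 3.008, O 1.000
Multiplying each by 2 gives whole numbers: C 7.03, H 6.02, O 2.00
Empirical formula: C7H6O2
Empirical-formula mass = 122.12 g/mol; 244 ÷ 122.12 ≈ 2, so the molecular formula is C14H12O4.

C14H12O4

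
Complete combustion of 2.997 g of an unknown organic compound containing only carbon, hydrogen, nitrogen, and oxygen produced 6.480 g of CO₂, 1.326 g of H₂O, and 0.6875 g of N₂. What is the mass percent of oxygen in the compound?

mol C = 6.480 g CO₂ ÷ 44.009 g/mol = 0.14724 mol
mol H = 2 × 1.326 g H₂O ÷ 18.015 g/mol = 0.14721 mol
mol N = 2 × 0.6875 g N₂ ÷ 28.014 g/mol = 0.049083 mol
mass O = 2.997 − (1.7685 + 0.14839 + 0.68750) = 0.39258 g → mol O = 0.39258 ÷ 15.999 = 0.024538 mol
mass % O = 0.39258 g ÷ 2.997 g × 100%

13.10%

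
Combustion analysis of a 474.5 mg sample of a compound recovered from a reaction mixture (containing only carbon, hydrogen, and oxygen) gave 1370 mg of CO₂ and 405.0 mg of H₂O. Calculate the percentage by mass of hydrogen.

9.55%

mol C = 1.370 g CO₂ ÷ 44.009 g/mol = 0.031130 mol
mol H = 2 × 0.4050 g H₂O ÷ 18.015 g/mol = 0.044963 mol
mass O = 0.4745 − (0.37390 + 0.045322) = 0.055275 g → mol O = 0.055275 ÷ 15.999 = 0.0034549 mol
mass % H = 0.045322 g ÷ 0.4745 g × 100%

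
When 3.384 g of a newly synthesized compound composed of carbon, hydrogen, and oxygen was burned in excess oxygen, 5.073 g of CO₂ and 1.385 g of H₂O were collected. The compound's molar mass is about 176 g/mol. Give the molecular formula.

mol C = 5.073 g CO₂ ÷ 44.009 g/mol = 0.11527 mol
mol H = 2 × 1.385 g H₂O ÷ 18.015 g/mol = 0.15376 mol
mass O = 3.384 − (1.3845 + 0.15499) = 1.8445 g → mol O = 1.8445 ÷ 15.999 = 0.11529 mol
Divide by the smallest (0.11527 mol): C 1.000, H 1.334, O 1.000
Multiplying each by 3 gives whole numbers: C 3.00, H 4.00, O 3.00
Empirical formula: C3H4O3
Empirical-formula mass = 88.06 g/mol; 176 ÷ 88.06 ≈ 2, so the molecular formula is C6H8O6.

C6H8O6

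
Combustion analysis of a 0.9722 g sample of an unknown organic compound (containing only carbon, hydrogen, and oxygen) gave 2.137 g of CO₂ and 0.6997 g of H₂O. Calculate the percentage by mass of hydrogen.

mol C = 2.137 g CO₂ ÷ 44.009 g/mol = 0.048558 mol
mol H = 2 × 0.6997 g H₂O ÷ 18.015 g/mol = 0.077680 mol
mass O = 0.9722 − (0.58323 + 0.078301) = 0.31067 g → mol O = 0.31067 ÷ 15.999 = 0.019418 mol
mass % H = 0.078301 g ÷ 0.9722 g × 100%

8.05%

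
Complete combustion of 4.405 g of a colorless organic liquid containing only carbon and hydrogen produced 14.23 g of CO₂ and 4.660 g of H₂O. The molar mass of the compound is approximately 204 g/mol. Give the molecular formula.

C15H24

mol C = 14.23 g CO₂ ÷ 44.009 g/mol = 0.32334 mol
mol H = 2 × 4.660 g H₂O ÷ 18.015 g/mol = 0.51735 mol
Divide by the smallest (0.32334 mol): C 1.000, H 1.600
Multiplying each by 5 gives whole numbers: C 5.00, H 8.00
Empirical formula: C5H8
Empirical-formula mass = 68.12 g/mol; 204 ÷ 68.12 ≈ 3, so the molecular formula is C15H24.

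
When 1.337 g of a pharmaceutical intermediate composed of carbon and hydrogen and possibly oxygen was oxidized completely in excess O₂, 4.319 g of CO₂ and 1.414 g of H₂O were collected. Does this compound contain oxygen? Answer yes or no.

no

mol C = 4.319 g CO₂ ÷ 44.009 g/mol = 0.098139 mol
mol H = 2 × 1.414 g H₂O ÷ 18.015 g/mol = 0.15698 mol
C and H together account for 1.3370 g — essentially the entire 1.337 g sample — so the compound contains no oxygen.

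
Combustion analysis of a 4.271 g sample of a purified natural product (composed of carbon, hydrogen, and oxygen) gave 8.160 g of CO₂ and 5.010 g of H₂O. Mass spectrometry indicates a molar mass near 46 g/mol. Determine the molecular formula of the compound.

mol C = 8.160 g CO₂ ÷ 44.009 g/mol = 0.18542 mol
mol H = 2 × 5.010 g H₂O ÷ 18.015 g/mol = 0.55620 mol
mass O = 4.271 − (2.2270 + 0.56065) = 1.4833 g → mol O = 1.4833 ÷ 15.999 = 0.092713 mol
Divide by the smallest (0.092713 mol): C 2.000, H 5.999, O 1.000
Empirical formula: C2H6O
Empirical-formula mass = 46.07 g/mol; 46 ÷ 46.07 ≈ 1, so the molecular formula is C2H6O.

C2H6O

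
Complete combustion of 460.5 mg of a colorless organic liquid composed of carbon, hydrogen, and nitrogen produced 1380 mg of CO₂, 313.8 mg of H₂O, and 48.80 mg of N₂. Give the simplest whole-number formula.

mol C = 1.380 g CO₂ ÷ 44.009 g/mol = 0.031357 mol
mol H = 2 × 0.3138 g H₂O ÷ 18.015 g/mol = 0.034838 mol
mol N = 2 × 0.04880 g N₂ ÷ 28.014 g/mol = 0.0034840 mol
Divide by the smallest (0.0034840 mol): C 9.000, H 9.999, N 1.000

C9H10N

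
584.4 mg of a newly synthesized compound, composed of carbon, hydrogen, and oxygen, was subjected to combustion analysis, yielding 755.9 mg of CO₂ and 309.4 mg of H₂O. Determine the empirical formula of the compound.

mol C = 0.7559 g CO₂ ÷ 44.009 g/mol = 0.017176 mol
mol H = 2 × 0.3094 g H₂O ÷ 18.015 g/mol = 0.034349 mol
mass O = 0.5844 − (0.20630 + 0.034624) = 0.34347 g → mol O = 0.34347 ÷ 15.999 = 0.021469 mol
Divide by the smallest (0.017176 mol): C 1.000, H 2.000, O 1.250
Multiplying each by 4 gives whole numbers: C 4.00, H 8.00, O 5.00

C4H8O5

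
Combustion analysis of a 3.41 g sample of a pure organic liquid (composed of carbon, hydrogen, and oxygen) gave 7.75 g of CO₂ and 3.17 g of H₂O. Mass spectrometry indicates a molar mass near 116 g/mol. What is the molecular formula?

mol C = 7.75 g CO₂ ÷ 44.009 g/mol = 0.1761 mol
mol H = 2 × 3.17 g H₂O ÷ 18.015 g/mol = 0.3519 mol
mass O = 3.41 − (2.115 + 0.3547) = 0.9401 g → mol O = 0.9401 ÷ 15.999 = 0.05876 mol
Divide by the smallest (0.05876 mol): C 2.997, H 5.989, O 1.000
Empirical formula: C3H6O
Empirical-formula mass = 58.08 g/mol; 116 ÷ 58.08 ≈ 2, so the molecular formula is C6H12O2.

C6H12O2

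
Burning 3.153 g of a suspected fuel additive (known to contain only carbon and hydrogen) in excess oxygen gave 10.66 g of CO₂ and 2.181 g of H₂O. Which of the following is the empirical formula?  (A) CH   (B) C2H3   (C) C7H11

(A) CH

mol C = 10.66 g CO₂ ÷ 44.009 g/mol = 0.24222 mol
mol H = 2 × 2.181 g H₂O ÷ 18.015 g/mol = 0.24213 mol
Divide by the smallest (0.24213 mol): C 1.000, H 1.000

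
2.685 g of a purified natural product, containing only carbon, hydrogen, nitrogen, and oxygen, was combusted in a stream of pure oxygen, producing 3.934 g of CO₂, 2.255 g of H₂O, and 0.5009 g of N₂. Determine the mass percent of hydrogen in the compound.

mol C = 3.934 g CO₂ ÷ 44.009 g/mol = 0.089391 mol
mol H = 2 × 2.255 g H₂O ÷ 18.015 g/mol = 0.25035 mol
mol N = 2 × 0.5009 g N₂ ÷ 28.014 g/mol = 0.035761 mol
mass O = 2.685 − (1.0737 + 0.25235 + 0.50090) = 0.85808 g → mol O = 0.85808 ÷ 15.999 = 0.053633 mol
mass % H = 0.25235 g ÷ 2.685 g × 100%

9.40%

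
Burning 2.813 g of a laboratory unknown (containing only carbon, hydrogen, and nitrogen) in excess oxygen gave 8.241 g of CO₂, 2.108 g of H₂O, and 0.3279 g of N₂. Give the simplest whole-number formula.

C8H10N

mol C = 8.241 g CO₂ ÷ 44.009 g/mol = 0.18726 mol
mol H = 2 × 2.108 g H₂O ÷ 18.015 g/mol = 0.23403 mol
mol N = 2 × 0.3279 g N₂ ÷ 28.014 g/mol = 0.023410 mol
Divide by the smallest (0.023410 mol): C 7.999, H 9.997, N 1.000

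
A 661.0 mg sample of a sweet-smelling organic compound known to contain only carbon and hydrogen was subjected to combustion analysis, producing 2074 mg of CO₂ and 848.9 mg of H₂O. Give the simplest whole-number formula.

CH2

mol C = 2.074 g CO₂ ÷ 44.009 g/mol = 0.047127 mol
mol H = 2 × 0.8489 g H₂O ÷ 18.015 g/mol = 0.094244 mol
Divide by the smallest (0.047127 mol): C 1.000, H 2.000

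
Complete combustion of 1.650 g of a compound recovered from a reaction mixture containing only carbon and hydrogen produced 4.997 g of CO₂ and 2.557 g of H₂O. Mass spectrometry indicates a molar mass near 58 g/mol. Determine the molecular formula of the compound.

C4H10

mol C = 4.997 g CO₂ ÷ 44.009 g/mol = 0.11354 mol
mol H = 2 × 2.557 g H₂O ÷ 18.015 g/mol = 0.28387 mol
Divide by the smallest (0.11354 mol): C 1.000, H 2.500
Multiplying each by 2 gives whole numbers: C 2.00, H 5.00
Empirical formula: C2H5
Empirical-formula mass = 29.06 g/mol; 58 ÷ 29.06 ≈ 2, so the molecular formula is C4H10.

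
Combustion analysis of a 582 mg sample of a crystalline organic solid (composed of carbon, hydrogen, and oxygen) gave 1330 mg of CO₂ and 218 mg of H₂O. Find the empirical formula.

C5H4O2

mol C = 1.33 g CO₂ ÷ 44.009 g/mol = 0.03022 mol
mol H = 2 × 0.218 g H₂O ÷ 18.015 g/mol = 0.02420 mol
mass O = 0.582 − (0.3630 + 0.02440) = 0.1946 g → mol O = 0.1946 ÷ 15.999 = 0.01216 mol
Divide by the smallest (0.01216 mol): C 2.484, H 1.990, O 1.000
Multiplying each by 2 gives whole numbers: C 4.97, H 3.98, O 2.00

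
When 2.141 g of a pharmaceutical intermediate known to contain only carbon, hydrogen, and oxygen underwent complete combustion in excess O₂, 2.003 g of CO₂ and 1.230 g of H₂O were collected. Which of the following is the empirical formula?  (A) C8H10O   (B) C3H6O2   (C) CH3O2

(C) CH3O2

mol C = 2.003 g CO₂ ÷ 44.009 g/mol = 0.045513 mol
mol H = 2 × 1.230 g H₂O ÷ 18.015 g/mol = 0.13655 mol
mass O = 2.141 − (0.54666 + 0.13765) = 1.4567 g → mol O = 1.4567 ÷ 15.999 = 0.091049 mol
Divide by the smallest (0.045513 mol): C 1.000, H 3.000, O 2.000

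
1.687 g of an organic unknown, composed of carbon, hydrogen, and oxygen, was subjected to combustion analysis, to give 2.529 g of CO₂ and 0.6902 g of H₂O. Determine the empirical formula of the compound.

mol C = 2.529 g CO₂ ÷ 44.009 g/mol = 0.057466 mol
mol H = 2 × 0.6902 g H₂O ÷ 18.015 g/mol = 0.076625 mol
mass O = 1.687 − (0.69022 + 0.077238) = 0.91954 g → mol O = 0.91954 ÷ 15.999 = 0.057475 mol
Divide by the smallest (0.057466 mol): C 1.000, H 1.333, O 1.000
Multiplying each by 3 gives whole numbers: C 3.00, H 4.00, O 3.00

C3H4O3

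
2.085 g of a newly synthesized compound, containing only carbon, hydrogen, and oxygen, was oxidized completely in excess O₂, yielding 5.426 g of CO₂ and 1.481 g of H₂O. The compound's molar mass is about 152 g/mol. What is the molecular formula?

C9H12O2

mol C = 5.426 g CO₂ ÷ 44.009 g/mol = 0.12329 mol
mol H = 2 × 1.481 g H₂O ÷ 18.015 g/mol = 0.16442 mol
mass O = 2.085 − (1.4809 + 0.16573) = 0.43839 g → mol O = 0.43839 ÷ 15.999 = 0.027401 mol
Divide by the smallest (0.027401 mol): C 4.500, H 6.000, O 1.000
Multiplying each by 2 gives whole numbers: C 9.00, H 12.00, O 2.00
Empirical formula: C9H12O2
Empirical-formula mass = 152.19 g/mol; 152 ÷ 152.19 ≈ 1, so the molecular formula is C9H12O2.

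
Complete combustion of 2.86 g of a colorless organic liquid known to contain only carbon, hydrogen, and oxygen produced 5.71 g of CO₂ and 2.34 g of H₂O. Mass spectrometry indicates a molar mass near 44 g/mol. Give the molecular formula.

C2H4O

mol C = 5.71 g CO₂ ÷ 44.009 g/mol = 0.1297 mol
mol H = 2 × 2.34 g H₂O ÷ 18.015 g/mol = 0.2598 mol
mass O = 2.86 − (1.558 + 0.2619) = 1.040 g → mol O = 1.040 ÷ 15.999 = 0.06499 mol
Divide by the smallest (0.06499 mol): C 1.996, H 3.997, O 1.000
Empirical formula: C2H4O
Empirical-formula mass = 44.05 g/mol; 44 ÷ 44.05 ≈ 1, so the molecular formula is C2H4O.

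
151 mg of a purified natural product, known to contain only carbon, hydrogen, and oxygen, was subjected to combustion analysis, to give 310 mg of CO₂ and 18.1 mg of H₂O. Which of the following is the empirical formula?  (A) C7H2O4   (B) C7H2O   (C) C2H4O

(A) C7H2O4

mol C = 0.310 g CO₂ ÷ 44.009 g/mol = 0.007044 mol
mol H = 2 × 0.0181 g H₂O ÷ 18.015 g/mol = 0.002009 mol
mass O = 0.151 − (0.08461 + 0.002026) = 0.06437 g → mol O = 0.06437 ÷ 15.999 = 0.004023 mol
Divide by the smallest (0.002009 mol): C 3.505, H 1.000, O 2.002
Multiplying each by 2 gives whole numbers: C 7.01, H 2.00, O 4.00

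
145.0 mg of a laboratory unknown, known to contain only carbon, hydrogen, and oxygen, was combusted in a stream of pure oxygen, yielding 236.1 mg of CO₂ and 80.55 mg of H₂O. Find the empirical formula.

C6H10O5

mol C = 0.2361 g CO₂ ÷ 44.009 g/mol = 0.0053648 mol
mol H = 2 × 0.08055 g H₂O ÷ 18.015 g/mol = 0.0089425 mol
mass O = 0.1450 − (0.064437 + 0.0090141) = 0.071549 g → mol O = 0.071549 ÷ 15.999 = 0.0044721 mol
Divide by the smallest (0.0044721 mol): C 1.200, H 2.000, O 1.000
Multiplying each by 5 gives whole numbers: C 6.00, H 10.00, O 5.00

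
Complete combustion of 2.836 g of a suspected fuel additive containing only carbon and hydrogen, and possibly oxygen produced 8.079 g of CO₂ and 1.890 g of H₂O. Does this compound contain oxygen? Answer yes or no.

mol C = 8.079 g CO₂ ÷ 44.009 g/mol = 0.18358 mol
mol H = 2 × 1.890 g H₂O ÷ 18.015 g/mol = 0.20983 mol
C and H account for only 2.4164 g of the 2.836 g sample; the remaining 0.41956 g must be oxygen.

yes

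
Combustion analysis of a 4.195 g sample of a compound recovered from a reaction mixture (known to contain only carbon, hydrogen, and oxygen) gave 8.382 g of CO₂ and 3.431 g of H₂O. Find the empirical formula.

C2H4O

mol C = 8.382 g CO₂ ÷ 44.009 g/mol = 0.19046 mol
mol H = 2 × 3.431 g H₂O ÷ 18.015 g/mol = 0.38090 mol
mass O = 4.195 − (2.2876 + 0.38395) = 1.5234 g → mol O = 1.5234 ÷ 15.999 = 0.095220 mol
Divide by the smallest (0.095220 mol): C 2.000, H 4.000, O 1.000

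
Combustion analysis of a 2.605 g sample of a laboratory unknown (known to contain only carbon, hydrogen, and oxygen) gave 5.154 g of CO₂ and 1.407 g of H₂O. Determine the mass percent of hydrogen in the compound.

6.04%

mol C = 5.154 g CO₂ ÷ 44.009 g/mol = 0.11711 mol
mol H = 2 × 1.407 g H₂O ÷ 18.015 g/mol = 0.15620 mol
mass O = 2.605 − (1.4066 + 0.15745) = 1.0409 g → mol O = 1.0409 ÷ 15.999 = 0.065061 mol
mass % H = 0.15745 g ÷ 2.605 g × 100%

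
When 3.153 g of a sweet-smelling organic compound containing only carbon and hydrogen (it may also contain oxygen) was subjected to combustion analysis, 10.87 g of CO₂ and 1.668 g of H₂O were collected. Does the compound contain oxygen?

mol C = 10.87 g CO₂ ÷ 44.009 g/mol = 0.24699 mol
mol H = 2 × 1.668 g H₂O ÷ 18.015 g/mol = 0.18518 mol
C and H together account for 3.1533 g — essentially the entire 3.153 g sample — so the compound contains no oxygen.

no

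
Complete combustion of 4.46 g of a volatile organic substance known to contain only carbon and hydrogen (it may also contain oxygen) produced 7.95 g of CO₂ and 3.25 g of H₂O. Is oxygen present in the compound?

yes

mol C = 7.95 g CO₂ ÷ 44.009 g/mol = 0.1806 mol
mol H = 2 × 3.25 g H₂O ÷ 18.015 g/mol = 0.3608 mol
C and H account for only 2.533 g of the 4.46 g sample; the remaining 1.927 g must be oxygen.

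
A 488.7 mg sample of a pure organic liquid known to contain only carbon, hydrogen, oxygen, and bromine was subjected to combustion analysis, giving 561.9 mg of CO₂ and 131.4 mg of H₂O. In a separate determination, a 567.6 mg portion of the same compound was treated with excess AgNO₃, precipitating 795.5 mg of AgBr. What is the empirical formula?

C7H8Br2O

mol C = 0.5619 g CO₂ ÷ 44.009 g/mol = 0.012768 mol
mol H = 2 × 0.1314 g H₂O ÷ 18.015 g/mol = 0.014588 mol
From the AgBr data: mol Br per gram of compound = (0.7955 ÷ 187.772) ÷ 0.5676 = 0.0074639 mol/g, so in the 0.4887 g combustion sample mol Br = 0.0036476 mol
mass O = 0.4887 − (0.15335 + 0.014705 + 0.29146) = 0.029182 g → mol O = 0.029182 ÷ 15.999 = 0.0018240 mol
Divide by the smallest (0.0018240 mol): C 7.000, H 7.998, Br 2.000, O 1.000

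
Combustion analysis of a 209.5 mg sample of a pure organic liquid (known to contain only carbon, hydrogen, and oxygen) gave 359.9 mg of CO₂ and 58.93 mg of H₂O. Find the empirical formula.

C5H4O4

mol C = 0.3599 g CO₂ ÷ 44.009 g/mol = 0.0081779 mol
mol H = 2 × 0.05893 g H₂O ÷ 18.015 g/mol = 0.0065423 mol
mass O = 0.2095 − (0.098224 + 0.0065947) = 0.10468 g → mol O = 0.10468 ÷ 15.999 = 0.0065430 mol
Divide by the smallest (0.0065423 mol): C 1.250, H 1.000, O 1.000
Multiplying each by 4 gives whole numbers: C 5.00, H 4.00, O 4.00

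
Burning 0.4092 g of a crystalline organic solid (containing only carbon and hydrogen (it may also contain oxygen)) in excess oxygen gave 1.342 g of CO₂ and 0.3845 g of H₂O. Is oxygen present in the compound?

no

mol C = 1.342 g CO₂ ÷ 44.009 g/mol = 0.030494 mol
mol H = 2 × 0.3845 g H₂O ÷ 18.015 g/mol = 0.042687 mol
C and H together account for 0.40929 g — essentially the entire 0.4092 g sample — so the compound contains no oxygen.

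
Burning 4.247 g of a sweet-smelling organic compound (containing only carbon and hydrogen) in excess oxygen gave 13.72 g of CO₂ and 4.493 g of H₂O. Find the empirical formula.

mol C = 13.72 g CO₂ ÷ 44.009 g/mol = 0.31175 mol
mol H = 2 × 4.493 g H₂O ÷ 18.015 g/mol = 0.49881 mol
Divide by the smallest (0.31175 mol): C 1.000, H 1.600
Multiplying each by 5 gives whole numbers: C 5.00, H 8.00

C5H8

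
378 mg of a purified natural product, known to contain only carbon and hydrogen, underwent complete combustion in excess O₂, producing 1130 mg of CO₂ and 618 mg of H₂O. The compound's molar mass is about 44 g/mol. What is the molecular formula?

mol C = 1.13 g CO₂ ÷ 44.009 g/mol = 0.02568 mol
mol H = 2 × 0.618 g H₂O ÷ 18.015 g/mol = 0.06861 mol
Divide by the smallest (0.02568 mol): C 1.000, H 2.672
Multiplying each by 3 gives whole numbers: C 3.00, H 8.02
Empirical formula: C3H8
Empirical-formula mass = 44.10 g/mol; 44 ÷ 44.10 ≈ 1, so the molecular formula is C3H8.

C3H8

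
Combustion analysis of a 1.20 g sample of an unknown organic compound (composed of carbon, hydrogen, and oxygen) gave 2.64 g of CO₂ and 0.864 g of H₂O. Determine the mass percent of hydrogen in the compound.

mol C = 2.64 g CO₂ ÷ 44.009 g/mol = 0.05999 mol
mol H = 2 × 0.864 g H₂O ÷ 18.015 g/mol = 0.09592 mol
mass O = 1.20 − (0.7205 + 0.09669) = 0.3828 g → mol O = 0.3828 ÷ 15.999 = 0.02393 mol
mass % H = 0.09669 g ÷ 1.20 g × 100%

8.1%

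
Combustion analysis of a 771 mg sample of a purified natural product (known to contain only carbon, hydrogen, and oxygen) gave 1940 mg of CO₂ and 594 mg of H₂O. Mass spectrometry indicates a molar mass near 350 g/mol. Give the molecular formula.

C20H30O5

mol C = 1.94 g CO₂ ÷ 44.009 g/mol = 0.04408 mol
mol H = 2 × 0.594 g H₂O ÷ 18.015 g/mol = 0.06595 mol
mass O = 0.771 − (0.5295 + 0.06647) = 0.1751 g → mol O = 0.1751 ÷ 15.999 = 0.01094 mol
Divide by the smallest (0.01094 mol): C 4.029, H 6.027, O 1.000
Empirical formula: C4H6O
Empirical-formula mass = 70.09 g/mol; 350 ÷ 70.09 ≈ 5, so the molecular formula is C20H30O5.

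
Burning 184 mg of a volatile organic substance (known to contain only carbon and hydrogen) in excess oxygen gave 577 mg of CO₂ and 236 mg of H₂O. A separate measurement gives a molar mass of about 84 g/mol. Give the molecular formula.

mol C = 0.577 g CO₂ ÷ 44.009 g/mol = 0.01311 mol
mol H = 2 × 0.236 g H₂O ÷ 18.015 g/mol = 0.02620 mol
Divide by the smallest (0.01311 mol): C 1.000, H 1.998
Empirical formula: CH2
Empirical-formula mass = 14.03 g/mol; 84 ÷ 14.03 ≈ 6, so the molecular formula is C6H12.

C6H12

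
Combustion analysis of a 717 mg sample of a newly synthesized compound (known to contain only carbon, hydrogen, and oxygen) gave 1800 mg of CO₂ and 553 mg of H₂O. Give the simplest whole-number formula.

mol C = 1.80 g CO₂ ÷ 44.009 g/mol = 0.04090 mol
mol H = 2 × 0.553 g H₂O ÷ 18.015 g/mol = 0.06139 mol
mass O = 0.717 − (0.4913 + 0.06188) = 0.1639 g → mol O = 0.1639 ÷ 15.999 = 0.01024 mol
Divide by the smallest (0.01024 mol): C 3.994, H 5.994, O 1.000

C4H6O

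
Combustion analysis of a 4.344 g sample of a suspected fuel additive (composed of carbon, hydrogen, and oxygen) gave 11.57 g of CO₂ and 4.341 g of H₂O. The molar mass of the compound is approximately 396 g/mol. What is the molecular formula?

mol C = 11.57 g CO₂ ÷ 44.009 g/mol = 0.26290 mol
mol H = 2 × 4.341 g H₂O ÷ 18.015 g/mol = 0.48193 mol
mass O = 4.344 − (3.1577 + 0.48579) = 0.70051 g → mol O = 0.70051 ÷ 15.999 = 0.043785 mol
Divide by the smallest (0.043785 mol): C 6.004, H 11.007, O 1.000
Empirical formula: C6H11O
Empirical-formula mass = 99.15 g/mol; 396 ÷ 99.15 ≈ 4, so the molecular formula is C24H44O4.

C24H44O4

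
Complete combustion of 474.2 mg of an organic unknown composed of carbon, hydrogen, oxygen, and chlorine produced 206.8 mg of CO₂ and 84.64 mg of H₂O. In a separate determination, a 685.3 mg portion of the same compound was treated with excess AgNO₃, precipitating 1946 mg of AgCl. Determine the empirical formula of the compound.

CH2Cl2O

mol C = 0.2068 g CO₂ ÷ 44.009 g/mol = 0.0046990 mol
mol H = 2 × 0.08464 g H₂O ÷ 18.015 g/mol = 0.0093966 mol
From the AgCl data: mol Cl per gram of compound = (1.946 ÷ 143.318) ÷ 0.6853 = 0.019814 mol/g, so in the 0.4742 g combustion sample mol Cl = 0.0093956 mol
mass O = 0.4742 − (0.056440 + 0.0094718 + 0.33307) = 0.075215 g → mol O = 0.075215 ÷ 15.999 = 0.0047012 mol
Divide by the smallest (0.0046990 mol): C 1.000, H 2.000, Cl 1.999, O 1.000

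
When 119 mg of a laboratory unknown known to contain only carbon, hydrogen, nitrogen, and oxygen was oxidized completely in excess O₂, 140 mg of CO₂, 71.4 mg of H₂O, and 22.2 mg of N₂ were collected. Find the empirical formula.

C2H5NO2

mol C = 0.140 g CO₂ ÷ 44.009 g/mol = 0.003181 mol
mol H = 2 × 0.0714 g H₂O ÷ 18.015 g/mol = 0.007927 mol
mol N = 2 × 0.0222 g N₂ ÷ 28.014 g/mol = 0.001585 mol
mass O = 0.119 − (0.03821 + 0.007990 + 0.02220) = 0.05060 g → mol O = 0.05060 ÷ 15.999 = 0.003163 mol
Divide by the smallest (0.001585 mol): C 2.007, H 5.001, N 1.000, O 1.996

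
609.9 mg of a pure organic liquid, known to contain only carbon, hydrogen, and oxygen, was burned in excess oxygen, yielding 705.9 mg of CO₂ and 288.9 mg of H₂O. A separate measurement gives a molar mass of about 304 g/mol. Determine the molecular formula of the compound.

mol C = 0.7059 g CO₂ ÷ 44.009 g/mol = 0.016040 mol
mol H = 2 × 0.2889 g H₂O ÷ 18.015 g/mol = 0.032073 mol
mass O = 0.6099 − (0.19266 + 0.032330) = 0.38491 g → mol O = 0.38491 ÷ 15.999 = 0.024059 mol
Divide by the smallest (0.016040 mol): C 1.000, H 2.000, O 1.500
Multiplying each by 2 gives whole numbers: C 2.00, H 4.00, O 3.00
Empirical formula: C2H4O3
Empirical-formula mass = 76.05 g/mol; 304 ÷ 76.05 ≈ 4, so the molecular formula is C8H16O12.

C8H16O12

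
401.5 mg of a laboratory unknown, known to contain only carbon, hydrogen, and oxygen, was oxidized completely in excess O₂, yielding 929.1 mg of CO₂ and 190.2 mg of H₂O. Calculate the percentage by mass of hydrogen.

mol C = 0.9291 g CO₂ ÷ 44.009 g/mol = 0.021112 mol
mol H = 2 × 0.1902 g H₂O ÷ 18.015 g/mol = 0.021116 mol
mass O = 0.4015 − (0.25357 + 0.021285) = 0.12664 g → mol O = 0.12664 ÷ 15.999 = 0.0079157 mol
mass % H = 0.021285 g ÷ 0.4015 g × 100%

5.30%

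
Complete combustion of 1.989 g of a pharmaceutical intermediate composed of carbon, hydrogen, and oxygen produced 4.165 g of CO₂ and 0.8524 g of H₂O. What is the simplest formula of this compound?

C2H2O

mol C = 4.165 g CO₂ ÷ 44.009 g/mol = 0.094640 mol
mol H = 2 × 0.8524 g H₂O ÷ 18.015 g/mol = 0.094632 mol
mass O = 1.989 − (1.1367 + 0.095389) = 0.75689 g → mol O = 0.75689 ÷ 15.999 = 0.047309 mol
Divide by the smallest (0.047309 mol): C 2.000, H 2.000, O 1.000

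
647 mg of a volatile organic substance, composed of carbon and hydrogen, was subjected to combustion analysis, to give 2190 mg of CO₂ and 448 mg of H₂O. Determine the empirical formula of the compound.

CH

mol C = 2.19 g CO₂ ÷ 44.009 g/mol = 0.04976 mol
mol H = 2 × 0.448 g H₂O ÷ 18.015 g/mol = 0.04974 mol
Divide by the smallest (0.04974 mol): C 1.001, H 1.000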